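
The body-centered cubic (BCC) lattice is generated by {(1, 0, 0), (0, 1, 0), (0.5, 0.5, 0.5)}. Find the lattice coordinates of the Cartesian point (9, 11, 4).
5b₁ + 7b₂ + 8b₃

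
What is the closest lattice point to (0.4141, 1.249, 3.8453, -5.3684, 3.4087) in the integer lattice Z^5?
(0, 1, 4, -5, 3)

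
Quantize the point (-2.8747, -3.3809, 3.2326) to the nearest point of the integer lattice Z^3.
(-3, -3, 3)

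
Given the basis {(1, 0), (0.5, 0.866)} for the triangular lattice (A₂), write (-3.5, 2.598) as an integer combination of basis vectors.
-5b₁ + 3b₂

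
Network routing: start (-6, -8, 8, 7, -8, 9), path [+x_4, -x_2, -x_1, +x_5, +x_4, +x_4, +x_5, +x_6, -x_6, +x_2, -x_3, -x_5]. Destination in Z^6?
(-7, -8, 7, 10, -7, 9)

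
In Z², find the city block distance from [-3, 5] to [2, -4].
14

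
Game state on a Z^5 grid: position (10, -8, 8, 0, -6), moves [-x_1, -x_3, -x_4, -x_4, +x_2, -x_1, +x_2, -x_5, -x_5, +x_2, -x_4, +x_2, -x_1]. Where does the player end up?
(7, -4, 7, -3, -8)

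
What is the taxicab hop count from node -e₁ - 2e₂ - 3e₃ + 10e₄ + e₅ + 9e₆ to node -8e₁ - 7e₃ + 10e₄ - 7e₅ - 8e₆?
38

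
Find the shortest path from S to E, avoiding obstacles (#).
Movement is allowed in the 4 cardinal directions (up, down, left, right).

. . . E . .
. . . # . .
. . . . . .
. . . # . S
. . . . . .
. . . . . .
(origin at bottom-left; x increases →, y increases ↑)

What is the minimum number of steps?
5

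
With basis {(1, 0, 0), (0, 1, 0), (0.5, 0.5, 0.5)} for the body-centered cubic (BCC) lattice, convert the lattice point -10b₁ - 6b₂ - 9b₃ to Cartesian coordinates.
(-14.5, -10.5, -4.5)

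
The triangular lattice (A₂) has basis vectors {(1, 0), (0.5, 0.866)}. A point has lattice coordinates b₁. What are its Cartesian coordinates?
(1, 0)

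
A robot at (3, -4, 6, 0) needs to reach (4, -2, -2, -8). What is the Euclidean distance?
11.5326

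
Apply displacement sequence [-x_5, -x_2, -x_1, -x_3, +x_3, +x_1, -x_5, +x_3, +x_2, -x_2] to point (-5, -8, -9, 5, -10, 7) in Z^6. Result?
(-5, -9, -8, 5, -12, 7)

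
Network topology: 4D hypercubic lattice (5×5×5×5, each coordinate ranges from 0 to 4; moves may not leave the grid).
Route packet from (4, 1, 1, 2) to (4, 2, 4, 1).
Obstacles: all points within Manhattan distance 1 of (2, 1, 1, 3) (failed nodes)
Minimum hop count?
5
(one shortest path: (4, 1, 1, 2) → (4, 2, 1, 2) → (4, 2, 2, 2) → (4, 2, 3, 2) → (4, 2, 4, 2) → (4, 2, 4, 1))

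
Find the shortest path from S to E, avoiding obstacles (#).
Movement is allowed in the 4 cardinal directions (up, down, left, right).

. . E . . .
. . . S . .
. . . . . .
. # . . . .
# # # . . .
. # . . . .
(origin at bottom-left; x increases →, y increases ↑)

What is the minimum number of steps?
2
(one shortest path: (3, 4) → (2, 4) → (2, 5))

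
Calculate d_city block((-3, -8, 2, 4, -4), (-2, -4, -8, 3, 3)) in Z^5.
23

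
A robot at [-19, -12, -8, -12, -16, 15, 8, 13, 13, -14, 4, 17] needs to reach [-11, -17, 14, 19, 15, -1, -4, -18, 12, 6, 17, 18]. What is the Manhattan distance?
191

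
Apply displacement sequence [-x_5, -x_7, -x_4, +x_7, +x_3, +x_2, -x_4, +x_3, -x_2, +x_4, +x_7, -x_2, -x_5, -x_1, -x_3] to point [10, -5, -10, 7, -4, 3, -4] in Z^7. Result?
(9, -6, -9, 6, -6, 3, -3)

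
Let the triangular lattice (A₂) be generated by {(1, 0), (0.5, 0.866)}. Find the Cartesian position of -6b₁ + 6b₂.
(-3, 5.196)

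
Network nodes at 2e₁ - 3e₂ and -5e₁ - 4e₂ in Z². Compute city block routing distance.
8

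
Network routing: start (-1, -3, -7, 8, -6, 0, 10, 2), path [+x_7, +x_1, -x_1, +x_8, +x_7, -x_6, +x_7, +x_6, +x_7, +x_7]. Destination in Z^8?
(-1, -3, -7, 8, -6, 0, 15, 3)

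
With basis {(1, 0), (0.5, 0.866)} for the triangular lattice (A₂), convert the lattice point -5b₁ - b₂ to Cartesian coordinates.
(-5.5, -0.866)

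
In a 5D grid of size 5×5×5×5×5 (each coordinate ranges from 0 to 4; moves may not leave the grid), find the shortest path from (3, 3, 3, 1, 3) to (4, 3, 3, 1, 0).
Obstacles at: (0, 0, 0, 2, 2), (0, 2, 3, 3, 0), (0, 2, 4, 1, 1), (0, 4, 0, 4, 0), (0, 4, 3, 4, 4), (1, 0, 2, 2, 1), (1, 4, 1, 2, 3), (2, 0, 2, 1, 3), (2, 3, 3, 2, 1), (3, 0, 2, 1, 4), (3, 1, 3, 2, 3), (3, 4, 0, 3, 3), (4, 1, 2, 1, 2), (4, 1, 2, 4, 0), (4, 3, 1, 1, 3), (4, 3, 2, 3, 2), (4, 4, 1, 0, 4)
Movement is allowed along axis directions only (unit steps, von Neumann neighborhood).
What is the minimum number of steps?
4
(one shortest path: (3, 3, 3, 1, 3) → (4, 3, 3, 1, 3) → (4, 3, 3, 1, 2) → (4, 3, 3, 1, 1) → (4, 3, 3, 1, 0))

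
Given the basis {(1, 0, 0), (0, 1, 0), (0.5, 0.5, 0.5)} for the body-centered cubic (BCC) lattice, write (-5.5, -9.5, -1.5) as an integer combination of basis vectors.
-4b₁ - 8b₂ - 3b₃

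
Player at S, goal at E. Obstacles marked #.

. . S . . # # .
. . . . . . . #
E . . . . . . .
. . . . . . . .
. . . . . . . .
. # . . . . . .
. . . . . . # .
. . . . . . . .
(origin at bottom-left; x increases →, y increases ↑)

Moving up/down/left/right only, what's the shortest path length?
4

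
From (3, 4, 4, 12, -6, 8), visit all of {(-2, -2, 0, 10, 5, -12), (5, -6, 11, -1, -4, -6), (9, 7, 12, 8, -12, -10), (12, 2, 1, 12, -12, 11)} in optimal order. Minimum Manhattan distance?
154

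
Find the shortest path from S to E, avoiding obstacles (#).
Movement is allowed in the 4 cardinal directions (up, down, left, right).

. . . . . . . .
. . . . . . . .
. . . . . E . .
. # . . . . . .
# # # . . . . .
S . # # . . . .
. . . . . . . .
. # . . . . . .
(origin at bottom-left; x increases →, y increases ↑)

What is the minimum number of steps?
10
(one shortest path: (0, 2) → (1, 2) → (1, 1) → (2, 1) → (3, 1) → (4, 1) → (5, 1) → (5, 2) → (5, 3) → (5, 4) → (5, 5))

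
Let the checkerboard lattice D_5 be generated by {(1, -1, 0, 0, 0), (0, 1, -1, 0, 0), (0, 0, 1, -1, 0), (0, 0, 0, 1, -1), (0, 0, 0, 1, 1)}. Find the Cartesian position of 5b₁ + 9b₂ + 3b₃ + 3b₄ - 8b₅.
(5, 4, -6, -8, -11)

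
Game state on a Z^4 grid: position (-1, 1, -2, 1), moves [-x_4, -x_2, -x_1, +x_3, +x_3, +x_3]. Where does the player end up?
(-2, 0, 1, 0)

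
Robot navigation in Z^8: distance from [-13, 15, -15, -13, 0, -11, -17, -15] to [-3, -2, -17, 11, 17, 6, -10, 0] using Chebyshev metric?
24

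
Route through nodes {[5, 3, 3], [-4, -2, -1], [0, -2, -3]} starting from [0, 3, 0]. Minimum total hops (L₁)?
30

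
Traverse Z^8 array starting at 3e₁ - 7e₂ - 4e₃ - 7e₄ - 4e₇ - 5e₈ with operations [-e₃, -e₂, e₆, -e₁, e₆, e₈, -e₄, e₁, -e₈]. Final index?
(3, -8, -5, -8, 0, 2, -4, -5)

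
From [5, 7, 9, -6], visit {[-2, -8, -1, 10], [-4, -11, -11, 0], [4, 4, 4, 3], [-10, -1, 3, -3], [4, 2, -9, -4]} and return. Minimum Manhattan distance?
154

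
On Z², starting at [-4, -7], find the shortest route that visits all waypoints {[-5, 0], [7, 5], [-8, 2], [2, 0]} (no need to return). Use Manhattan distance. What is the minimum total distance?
35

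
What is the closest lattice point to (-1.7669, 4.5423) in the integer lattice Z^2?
(-2, 5)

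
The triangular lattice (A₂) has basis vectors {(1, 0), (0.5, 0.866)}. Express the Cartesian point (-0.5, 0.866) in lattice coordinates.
-b₁ + b₂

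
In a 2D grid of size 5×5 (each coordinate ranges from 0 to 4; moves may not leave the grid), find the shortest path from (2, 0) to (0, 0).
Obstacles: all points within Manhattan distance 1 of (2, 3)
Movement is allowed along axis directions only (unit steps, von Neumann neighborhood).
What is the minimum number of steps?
2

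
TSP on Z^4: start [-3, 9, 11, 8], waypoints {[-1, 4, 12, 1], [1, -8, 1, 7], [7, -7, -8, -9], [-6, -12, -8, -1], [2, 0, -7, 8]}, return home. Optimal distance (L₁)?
162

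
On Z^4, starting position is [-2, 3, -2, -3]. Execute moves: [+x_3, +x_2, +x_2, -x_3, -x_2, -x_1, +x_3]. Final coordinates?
(-3, 4, -1, -3)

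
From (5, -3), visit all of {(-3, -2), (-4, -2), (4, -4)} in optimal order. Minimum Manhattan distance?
12
(one optimal route: (5, -3) → (4, -4) → (-3, -2) → (-4, -2))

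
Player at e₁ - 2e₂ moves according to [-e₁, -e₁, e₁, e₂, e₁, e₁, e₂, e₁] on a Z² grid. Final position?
(3, 0)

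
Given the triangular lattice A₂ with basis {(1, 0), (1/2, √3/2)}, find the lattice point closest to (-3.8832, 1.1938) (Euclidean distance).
(-3.5, 0.866)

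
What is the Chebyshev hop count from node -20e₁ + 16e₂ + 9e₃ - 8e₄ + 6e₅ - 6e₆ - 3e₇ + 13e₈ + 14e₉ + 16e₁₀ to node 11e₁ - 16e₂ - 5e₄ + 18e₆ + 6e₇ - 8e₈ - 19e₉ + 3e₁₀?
33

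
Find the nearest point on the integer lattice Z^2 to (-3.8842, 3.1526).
(-4, 3)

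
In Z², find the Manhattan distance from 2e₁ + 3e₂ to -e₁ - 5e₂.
11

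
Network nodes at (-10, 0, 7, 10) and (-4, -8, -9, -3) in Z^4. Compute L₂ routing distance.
22.9129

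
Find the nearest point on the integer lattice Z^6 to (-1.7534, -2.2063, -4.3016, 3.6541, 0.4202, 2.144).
(-2, -2, -4, 4, 0, 2)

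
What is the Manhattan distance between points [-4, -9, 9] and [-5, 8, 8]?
19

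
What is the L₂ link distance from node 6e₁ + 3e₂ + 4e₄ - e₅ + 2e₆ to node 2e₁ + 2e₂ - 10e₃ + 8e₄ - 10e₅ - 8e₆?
17.72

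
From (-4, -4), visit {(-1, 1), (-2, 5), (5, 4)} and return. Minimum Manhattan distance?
36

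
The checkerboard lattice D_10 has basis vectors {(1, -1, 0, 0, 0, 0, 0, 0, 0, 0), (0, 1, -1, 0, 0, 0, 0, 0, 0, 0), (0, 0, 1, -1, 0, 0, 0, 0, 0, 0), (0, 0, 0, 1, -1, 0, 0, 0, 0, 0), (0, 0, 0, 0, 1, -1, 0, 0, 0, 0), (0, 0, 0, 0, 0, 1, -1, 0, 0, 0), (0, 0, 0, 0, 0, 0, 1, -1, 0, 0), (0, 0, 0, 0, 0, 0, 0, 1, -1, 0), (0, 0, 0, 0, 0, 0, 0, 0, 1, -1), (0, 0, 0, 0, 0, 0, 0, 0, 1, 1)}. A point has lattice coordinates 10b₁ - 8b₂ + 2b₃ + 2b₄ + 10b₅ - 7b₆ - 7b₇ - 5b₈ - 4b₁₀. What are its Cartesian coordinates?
(10, -18, 10, 0, 8, -17, 0, 2, 1, -4)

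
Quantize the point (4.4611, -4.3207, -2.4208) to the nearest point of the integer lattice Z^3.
(4, -4, -2)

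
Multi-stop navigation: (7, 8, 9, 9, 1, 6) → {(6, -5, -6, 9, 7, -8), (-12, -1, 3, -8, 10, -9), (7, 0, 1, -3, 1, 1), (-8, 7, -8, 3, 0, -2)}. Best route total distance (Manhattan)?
171
(one optimal route: (7, 8, 9, 9, 1, 6) → (7, 0, 1, -3, 1, 1) → (6, -5, -6, 9, 7, -8) → (-8, 7, -8, 3, 0, -2) → (-12, -1, 3, -8, 10, -9))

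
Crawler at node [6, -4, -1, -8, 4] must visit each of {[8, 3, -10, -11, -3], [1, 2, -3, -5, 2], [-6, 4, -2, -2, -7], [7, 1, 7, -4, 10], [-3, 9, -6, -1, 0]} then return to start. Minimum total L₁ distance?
154
(one optimal route: (6, -4, -1, -8, 4) → (8, 3, -10, -11, -3) → (-6, 4, -2, -2, -7) → (-3, 9, -6, -1, 0) → (1, 2, -3, -5, 2) → (7, 1, 7, -4, 10) → (6, -4, -1, -8, 4))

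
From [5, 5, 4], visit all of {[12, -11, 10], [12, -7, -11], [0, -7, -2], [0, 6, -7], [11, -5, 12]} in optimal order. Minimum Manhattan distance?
90
(one optimal route: (5, 5, 4) → (0, 6, -7) → (0, -7, -2) → (12, -7, -11) → (12, -11, 10) → (11, -5, 12))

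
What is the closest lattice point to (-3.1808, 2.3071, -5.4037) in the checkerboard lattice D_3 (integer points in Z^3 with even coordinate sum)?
(-3, 2, -5)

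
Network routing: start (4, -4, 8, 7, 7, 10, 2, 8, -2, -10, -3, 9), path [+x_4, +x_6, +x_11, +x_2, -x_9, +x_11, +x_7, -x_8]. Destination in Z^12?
(4, -3, 8, 8, 7, 11, 3, 7, -3, -10, -1, 9)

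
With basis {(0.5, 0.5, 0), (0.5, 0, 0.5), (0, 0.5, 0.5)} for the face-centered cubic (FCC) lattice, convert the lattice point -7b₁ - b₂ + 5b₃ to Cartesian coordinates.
(-4, -1, 2)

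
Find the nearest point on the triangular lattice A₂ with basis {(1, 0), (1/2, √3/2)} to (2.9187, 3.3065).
(3, 3.464)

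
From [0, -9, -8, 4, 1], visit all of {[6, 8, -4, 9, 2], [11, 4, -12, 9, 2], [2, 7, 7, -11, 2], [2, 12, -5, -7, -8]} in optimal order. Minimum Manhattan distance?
117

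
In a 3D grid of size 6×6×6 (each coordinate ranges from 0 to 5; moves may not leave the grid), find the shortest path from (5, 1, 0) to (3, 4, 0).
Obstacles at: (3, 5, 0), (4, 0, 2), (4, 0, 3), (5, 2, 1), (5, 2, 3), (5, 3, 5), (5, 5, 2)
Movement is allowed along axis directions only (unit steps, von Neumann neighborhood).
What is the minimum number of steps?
5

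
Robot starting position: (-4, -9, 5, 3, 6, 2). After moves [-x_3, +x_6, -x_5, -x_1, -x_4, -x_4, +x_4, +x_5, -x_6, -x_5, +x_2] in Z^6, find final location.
(-5, -8, 4, 2, 5, 2)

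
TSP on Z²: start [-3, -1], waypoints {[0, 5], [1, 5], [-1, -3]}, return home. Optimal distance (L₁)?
24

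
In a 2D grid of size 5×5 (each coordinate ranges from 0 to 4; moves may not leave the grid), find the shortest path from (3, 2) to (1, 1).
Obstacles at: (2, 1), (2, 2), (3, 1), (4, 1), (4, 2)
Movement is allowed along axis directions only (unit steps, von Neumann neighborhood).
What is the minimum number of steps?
5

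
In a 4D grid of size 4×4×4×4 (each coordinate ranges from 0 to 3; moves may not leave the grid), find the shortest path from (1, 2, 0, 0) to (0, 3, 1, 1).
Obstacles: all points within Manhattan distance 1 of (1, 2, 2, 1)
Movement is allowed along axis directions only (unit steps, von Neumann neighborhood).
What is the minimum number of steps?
4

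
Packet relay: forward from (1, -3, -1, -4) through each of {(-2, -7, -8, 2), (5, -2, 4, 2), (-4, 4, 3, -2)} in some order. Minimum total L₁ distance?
62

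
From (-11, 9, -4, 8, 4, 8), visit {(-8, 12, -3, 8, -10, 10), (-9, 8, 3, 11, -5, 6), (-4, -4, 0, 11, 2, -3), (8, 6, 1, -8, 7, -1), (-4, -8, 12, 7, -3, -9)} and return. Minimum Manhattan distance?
232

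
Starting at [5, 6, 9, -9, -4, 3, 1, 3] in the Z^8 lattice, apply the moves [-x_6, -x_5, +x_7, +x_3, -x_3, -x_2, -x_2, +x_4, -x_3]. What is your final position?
(5, 4, 8, -8, -5, 2, 2, 3)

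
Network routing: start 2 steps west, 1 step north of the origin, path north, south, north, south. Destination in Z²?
(-2, 1)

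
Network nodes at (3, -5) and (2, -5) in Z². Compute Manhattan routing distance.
1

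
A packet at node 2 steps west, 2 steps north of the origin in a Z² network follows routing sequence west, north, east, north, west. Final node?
(-3, 4)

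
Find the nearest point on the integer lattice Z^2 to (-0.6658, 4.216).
(-1, 4)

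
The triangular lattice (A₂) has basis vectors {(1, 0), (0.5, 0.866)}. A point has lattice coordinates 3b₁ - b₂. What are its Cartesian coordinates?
(2.5, -0.866)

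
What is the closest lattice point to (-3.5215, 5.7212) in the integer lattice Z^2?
(-4, 6)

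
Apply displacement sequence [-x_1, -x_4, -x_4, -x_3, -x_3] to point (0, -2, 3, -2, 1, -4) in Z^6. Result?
(-1, -2, 1, -4, 1, -4)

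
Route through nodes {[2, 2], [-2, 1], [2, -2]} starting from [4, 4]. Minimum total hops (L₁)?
15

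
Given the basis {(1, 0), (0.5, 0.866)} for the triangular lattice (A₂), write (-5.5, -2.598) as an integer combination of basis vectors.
-4b₁ - 3b₂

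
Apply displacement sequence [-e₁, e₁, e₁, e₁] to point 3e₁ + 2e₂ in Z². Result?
(5, 2)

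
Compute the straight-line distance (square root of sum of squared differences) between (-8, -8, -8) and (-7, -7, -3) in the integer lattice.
5.19615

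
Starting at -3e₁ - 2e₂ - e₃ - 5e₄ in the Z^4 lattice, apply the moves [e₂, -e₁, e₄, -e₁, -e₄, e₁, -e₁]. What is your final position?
(-5, -1, -1, -5)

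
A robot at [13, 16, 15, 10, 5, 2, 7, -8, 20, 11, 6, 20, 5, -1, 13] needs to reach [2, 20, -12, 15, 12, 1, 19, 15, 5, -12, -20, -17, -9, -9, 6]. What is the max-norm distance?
37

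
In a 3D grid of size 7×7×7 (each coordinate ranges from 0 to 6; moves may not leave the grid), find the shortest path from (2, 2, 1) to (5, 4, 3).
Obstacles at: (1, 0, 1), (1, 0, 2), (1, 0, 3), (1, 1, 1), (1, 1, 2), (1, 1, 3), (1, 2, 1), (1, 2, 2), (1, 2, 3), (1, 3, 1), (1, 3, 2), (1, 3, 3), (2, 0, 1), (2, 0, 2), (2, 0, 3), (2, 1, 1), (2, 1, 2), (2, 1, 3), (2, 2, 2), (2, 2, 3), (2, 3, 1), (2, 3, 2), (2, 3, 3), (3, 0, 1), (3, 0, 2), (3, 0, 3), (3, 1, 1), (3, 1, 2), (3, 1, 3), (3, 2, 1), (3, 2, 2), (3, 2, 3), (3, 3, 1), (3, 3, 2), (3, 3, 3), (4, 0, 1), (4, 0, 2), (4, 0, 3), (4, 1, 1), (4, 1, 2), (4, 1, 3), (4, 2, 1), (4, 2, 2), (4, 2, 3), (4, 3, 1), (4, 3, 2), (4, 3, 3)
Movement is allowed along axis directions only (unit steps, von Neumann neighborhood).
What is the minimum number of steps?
9
(one shortest path: (2, 2, 1) → (2, 2, 0) → (3, 2, 0) → (4, 2, 0) → (5, 2, 0) → (5, 3, 0) → (5, 4, 0) → (5, 4, 1) → (5, 4, 2) → (5, 4, 3))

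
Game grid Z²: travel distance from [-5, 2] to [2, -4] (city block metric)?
13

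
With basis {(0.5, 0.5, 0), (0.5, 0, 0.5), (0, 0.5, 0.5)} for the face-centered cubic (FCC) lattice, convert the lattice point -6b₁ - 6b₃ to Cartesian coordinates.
(-3, -6, -3)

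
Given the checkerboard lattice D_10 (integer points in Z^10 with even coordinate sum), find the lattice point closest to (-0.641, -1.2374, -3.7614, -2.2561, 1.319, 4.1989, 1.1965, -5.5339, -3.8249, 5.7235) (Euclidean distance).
(-1, -1, -4, -2, 1, 4, 1, -6, -4, 6)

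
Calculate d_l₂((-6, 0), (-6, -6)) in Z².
6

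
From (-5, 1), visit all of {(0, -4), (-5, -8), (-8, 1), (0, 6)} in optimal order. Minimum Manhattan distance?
34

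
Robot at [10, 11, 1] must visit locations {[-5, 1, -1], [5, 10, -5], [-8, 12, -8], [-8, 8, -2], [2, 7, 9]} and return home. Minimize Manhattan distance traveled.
94
(one optimal route: (10, 11, 1) → (5, 10, -5) → (-8, 12, -8) → (-8, 8, -2) → (-5, 1, -1) → (2, 7, 9) → (10, 11, 1))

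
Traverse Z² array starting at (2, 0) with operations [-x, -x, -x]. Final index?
(-1, 0)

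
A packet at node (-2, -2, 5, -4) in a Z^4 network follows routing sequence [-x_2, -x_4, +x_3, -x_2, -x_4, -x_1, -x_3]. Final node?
(-3, -4, 5, -6)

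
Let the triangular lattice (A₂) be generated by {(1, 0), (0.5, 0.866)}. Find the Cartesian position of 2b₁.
(2, 0)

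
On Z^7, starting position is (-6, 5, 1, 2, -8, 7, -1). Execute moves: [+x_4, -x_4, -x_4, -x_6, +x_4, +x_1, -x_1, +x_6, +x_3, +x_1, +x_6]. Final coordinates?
(-5, 5, 2, 2, -8, 8, -1)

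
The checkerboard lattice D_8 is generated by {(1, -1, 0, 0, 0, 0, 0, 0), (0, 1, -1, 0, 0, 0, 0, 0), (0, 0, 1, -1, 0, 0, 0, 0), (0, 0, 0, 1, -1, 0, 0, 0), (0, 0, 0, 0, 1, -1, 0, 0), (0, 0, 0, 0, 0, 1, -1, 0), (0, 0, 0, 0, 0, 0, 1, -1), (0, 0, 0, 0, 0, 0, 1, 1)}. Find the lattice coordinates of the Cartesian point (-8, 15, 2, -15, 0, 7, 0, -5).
-8b₁ + 7b₂ + 9b₃ - 6b₄ - 6b₅ + b₆ + 3b₇ - 2b₈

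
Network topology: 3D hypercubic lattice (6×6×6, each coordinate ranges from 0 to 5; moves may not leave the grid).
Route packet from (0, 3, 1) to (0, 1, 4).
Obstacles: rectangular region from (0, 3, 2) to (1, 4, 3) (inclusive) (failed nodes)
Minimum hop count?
5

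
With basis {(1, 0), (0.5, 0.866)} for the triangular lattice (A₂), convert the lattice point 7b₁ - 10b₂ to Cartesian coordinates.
(2, -8.66)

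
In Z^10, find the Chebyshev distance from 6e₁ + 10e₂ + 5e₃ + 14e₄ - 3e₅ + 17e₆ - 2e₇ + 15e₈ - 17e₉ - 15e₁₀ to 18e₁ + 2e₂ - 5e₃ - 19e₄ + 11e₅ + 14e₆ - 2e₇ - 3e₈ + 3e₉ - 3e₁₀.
33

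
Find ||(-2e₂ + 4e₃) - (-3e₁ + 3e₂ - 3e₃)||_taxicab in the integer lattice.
15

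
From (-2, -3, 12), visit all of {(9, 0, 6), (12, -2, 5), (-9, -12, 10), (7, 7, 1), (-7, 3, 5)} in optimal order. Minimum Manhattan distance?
82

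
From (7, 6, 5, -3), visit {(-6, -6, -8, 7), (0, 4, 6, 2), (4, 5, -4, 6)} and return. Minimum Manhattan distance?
98
(one optimal route: (7, 6, 5, -3) → (0, 4, 6, 2) → (-6, -6, -8, 7) → (4, 5, -4, 6) → (7, 6, 5, -3))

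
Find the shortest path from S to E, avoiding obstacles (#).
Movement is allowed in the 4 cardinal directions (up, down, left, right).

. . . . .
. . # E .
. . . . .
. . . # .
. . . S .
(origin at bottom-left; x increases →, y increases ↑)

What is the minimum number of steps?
5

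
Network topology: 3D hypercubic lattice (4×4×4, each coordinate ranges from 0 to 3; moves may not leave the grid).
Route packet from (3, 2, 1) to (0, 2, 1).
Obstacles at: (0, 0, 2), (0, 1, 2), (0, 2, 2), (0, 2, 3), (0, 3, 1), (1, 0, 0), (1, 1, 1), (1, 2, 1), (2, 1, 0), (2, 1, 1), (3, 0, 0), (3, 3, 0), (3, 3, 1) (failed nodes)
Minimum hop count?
5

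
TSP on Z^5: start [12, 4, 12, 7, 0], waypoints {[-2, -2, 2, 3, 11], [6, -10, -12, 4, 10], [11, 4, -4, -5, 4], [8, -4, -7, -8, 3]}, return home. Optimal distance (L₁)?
160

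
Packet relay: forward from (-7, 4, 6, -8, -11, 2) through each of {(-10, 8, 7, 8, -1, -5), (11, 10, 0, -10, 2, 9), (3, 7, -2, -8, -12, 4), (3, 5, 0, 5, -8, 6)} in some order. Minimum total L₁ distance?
142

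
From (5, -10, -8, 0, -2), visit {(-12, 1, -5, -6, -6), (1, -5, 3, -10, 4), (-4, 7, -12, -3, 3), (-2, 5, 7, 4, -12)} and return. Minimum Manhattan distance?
196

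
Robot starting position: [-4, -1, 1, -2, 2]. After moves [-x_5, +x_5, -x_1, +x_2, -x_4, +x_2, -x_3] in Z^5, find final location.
(-5, 1, 0, -3, 2)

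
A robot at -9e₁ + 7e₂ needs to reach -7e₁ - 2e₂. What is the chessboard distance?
9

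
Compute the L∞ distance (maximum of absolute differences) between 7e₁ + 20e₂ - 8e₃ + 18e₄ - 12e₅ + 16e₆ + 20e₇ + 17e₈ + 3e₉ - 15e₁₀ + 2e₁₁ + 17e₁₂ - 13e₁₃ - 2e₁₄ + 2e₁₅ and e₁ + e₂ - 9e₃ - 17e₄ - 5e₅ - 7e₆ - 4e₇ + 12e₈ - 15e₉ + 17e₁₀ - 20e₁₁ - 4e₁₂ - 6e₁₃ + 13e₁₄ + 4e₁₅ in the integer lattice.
35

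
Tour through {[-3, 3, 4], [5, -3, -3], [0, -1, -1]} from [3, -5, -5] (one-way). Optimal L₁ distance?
27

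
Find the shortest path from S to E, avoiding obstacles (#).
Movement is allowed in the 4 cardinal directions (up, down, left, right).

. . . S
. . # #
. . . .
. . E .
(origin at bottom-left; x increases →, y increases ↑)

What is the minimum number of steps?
6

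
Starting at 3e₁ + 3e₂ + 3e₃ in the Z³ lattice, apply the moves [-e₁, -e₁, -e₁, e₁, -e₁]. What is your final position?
(0, 3, 3)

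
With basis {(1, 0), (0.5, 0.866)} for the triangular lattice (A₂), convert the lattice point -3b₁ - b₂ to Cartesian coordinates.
(-3.5, -0.866)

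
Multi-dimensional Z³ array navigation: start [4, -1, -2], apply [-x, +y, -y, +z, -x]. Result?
(2, -1, -1)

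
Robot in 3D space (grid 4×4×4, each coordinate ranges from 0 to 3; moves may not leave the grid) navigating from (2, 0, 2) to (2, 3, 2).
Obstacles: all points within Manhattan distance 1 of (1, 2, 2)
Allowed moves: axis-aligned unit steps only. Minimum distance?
5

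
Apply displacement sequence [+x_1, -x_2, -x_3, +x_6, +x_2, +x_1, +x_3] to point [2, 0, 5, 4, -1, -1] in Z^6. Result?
(4, 0, 5, 4, -1, 0)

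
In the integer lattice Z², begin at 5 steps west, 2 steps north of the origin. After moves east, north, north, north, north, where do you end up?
(-4, 6)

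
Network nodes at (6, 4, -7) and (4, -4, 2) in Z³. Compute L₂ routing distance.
12.2066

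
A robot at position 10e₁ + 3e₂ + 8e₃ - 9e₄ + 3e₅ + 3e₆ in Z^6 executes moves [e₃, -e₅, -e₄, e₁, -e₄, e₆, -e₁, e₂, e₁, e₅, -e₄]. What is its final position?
(11, 4, 9, -12, 3, 4)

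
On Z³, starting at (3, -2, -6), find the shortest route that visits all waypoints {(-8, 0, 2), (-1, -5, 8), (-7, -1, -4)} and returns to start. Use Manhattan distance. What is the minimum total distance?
60
(one optimal route: (3, -2, -6) → (-1, -5, 8) → (-8, 0, 2) → (-7, -1, -4) → (3, -2, -6))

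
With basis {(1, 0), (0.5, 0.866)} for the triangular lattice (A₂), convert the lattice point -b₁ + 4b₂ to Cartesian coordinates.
(1, 3.464)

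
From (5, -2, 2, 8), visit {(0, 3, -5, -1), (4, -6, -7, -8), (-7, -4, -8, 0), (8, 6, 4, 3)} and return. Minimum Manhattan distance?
112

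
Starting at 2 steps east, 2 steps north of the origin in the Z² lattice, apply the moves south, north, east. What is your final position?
(3, 2)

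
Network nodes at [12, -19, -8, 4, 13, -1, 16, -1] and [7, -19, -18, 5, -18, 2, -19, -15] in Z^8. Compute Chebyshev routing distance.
35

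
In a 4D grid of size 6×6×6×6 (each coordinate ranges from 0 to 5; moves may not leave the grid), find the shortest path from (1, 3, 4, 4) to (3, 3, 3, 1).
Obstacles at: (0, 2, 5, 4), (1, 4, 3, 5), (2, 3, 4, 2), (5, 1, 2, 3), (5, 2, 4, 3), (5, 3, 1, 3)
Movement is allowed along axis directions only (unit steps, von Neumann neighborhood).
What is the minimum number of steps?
6
(one shortest path: (1, 3, 4, 4) → (2, 3, 4, 4) → (3, 3, 4, 4) → (3, 3, 3, 4) → (3, 3, 3, 3) → (3, 3, 3, 2) → (3, 3, 3, 1))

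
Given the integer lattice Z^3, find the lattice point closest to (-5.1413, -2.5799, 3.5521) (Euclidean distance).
(-5, -3, 4)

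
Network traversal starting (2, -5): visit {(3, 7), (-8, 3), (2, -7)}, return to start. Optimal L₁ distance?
50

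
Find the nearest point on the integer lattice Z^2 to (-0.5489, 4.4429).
(-1, 4)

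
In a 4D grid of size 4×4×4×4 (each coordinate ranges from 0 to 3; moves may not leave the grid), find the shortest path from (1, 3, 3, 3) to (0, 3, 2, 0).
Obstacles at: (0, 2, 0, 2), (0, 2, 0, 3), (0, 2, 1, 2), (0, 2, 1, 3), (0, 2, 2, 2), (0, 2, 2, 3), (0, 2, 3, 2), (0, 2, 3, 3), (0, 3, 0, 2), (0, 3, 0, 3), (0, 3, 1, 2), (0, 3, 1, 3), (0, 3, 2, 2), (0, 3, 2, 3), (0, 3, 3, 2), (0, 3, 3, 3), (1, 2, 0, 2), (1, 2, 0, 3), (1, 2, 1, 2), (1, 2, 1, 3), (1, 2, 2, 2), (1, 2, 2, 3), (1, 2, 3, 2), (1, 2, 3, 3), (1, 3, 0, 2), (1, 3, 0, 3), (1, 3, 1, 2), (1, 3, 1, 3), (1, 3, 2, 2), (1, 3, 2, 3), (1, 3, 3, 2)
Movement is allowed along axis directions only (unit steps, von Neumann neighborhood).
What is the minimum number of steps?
7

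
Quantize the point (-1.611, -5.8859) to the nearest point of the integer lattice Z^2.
(-2, -6)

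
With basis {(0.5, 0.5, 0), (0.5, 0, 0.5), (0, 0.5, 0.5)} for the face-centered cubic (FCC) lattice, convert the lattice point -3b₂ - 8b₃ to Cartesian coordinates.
(-1.5, -4, -5.5)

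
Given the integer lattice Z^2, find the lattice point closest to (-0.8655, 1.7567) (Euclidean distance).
(-1, 2)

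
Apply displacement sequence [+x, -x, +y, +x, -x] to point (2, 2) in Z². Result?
(2, 3)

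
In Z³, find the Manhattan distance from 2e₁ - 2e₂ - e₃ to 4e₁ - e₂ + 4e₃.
8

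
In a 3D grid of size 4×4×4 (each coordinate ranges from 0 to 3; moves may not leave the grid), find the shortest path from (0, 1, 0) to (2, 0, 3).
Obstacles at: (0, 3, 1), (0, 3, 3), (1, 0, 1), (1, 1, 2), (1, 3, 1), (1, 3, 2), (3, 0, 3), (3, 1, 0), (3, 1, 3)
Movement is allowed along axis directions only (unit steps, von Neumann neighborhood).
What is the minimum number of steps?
6
(one shortest path: (0, 1, 0) → (1, 1, 0) → (2, 1, 0) → (2, 0, 0) → (2, 0, 1) → (2, 0, 2) → (2, 0, 3))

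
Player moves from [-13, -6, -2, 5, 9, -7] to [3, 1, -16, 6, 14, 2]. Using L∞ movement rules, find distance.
16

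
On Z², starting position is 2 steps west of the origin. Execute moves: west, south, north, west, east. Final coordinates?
(-3, 0)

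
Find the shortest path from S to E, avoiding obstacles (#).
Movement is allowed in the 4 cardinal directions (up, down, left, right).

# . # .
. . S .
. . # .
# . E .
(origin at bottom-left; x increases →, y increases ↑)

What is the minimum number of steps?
4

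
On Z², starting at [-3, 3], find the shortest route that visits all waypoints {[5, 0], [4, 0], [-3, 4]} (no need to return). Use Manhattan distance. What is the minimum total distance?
13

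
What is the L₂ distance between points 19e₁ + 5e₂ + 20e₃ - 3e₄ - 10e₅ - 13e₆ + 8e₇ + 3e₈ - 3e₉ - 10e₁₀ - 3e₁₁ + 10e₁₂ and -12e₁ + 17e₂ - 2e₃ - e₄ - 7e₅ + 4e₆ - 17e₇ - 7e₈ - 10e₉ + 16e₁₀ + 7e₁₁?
59.5063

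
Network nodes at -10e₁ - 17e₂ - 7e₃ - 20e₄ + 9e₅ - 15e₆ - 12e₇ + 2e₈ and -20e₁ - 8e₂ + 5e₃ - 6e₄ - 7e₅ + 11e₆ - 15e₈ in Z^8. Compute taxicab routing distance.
116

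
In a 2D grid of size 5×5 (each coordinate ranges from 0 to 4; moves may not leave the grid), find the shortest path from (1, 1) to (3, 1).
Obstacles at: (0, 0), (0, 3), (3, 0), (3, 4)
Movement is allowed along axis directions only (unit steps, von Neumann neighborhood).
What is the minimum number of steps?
2
(one shortest path: (1, 1) → (2, 1) → (3, 1))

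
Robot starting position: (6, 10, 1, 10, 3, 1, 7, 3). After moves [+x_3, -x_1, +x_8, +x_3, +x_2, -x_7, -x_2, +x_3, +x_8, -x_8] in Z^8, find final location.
(5, 10, 4, 10, 3, 1, 6, 4)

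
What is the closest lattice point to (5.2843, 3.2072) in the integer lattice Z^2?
(5, 3)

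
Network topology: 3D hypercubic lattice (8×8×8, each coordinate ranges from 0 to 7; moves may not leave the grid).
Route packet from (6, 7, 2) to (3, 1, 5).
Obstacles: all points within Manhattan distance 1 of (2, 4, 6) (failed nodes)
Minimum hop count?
12
(one shortest path: (6, 7, 2) → (5, 7, 2) → (4, 7, 2) → (3, 7, 2) → (3, 6, 2) → (3, 5, 2) → (3, 4, 2) → (3, 3, 2) → (3, 2, 2) → (3, 1, 2) → (3, 1, 3) → (3, 1, 4) → (3, 1, 5))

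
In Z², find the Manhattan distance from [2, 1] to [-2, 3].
6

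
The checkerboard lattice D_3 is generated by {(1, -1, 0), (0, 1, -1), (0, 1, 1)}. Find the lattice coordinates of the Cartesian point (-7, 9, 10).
-7b₁ - 4b₂ + 6b₃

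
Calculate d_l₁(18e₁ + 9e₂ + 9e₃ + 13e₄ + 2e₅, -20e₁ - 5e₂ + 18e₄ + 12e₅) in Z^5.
76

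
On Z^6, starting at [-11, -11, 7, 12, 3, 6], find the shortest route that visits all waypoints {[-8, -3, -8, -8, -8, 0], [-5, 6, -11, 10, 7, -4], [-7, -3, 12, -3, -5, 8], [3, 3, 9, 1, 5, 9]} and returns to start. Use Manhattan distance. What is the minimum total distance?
226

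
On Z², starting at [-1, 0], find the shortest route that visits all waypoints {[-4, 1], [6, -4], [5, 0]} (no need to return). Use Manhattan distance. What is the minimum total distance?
19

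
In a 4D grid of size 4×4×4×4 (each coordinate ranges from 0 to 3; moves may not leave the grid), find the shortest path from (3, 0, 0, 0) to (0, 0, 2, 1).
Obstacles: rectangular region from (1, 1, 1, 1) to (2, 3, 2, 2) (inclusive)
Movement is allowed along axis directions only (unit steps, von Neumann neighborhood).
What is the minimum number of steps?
6
(one shortest path: (3, 0, 0, 0) → (2, 0, 0, 0) → (1, 0, 0, 0) → (0, 0, 0, 0) → (0, 0, 1, 0) → (0, 0, 2, 0) → (0, 0, 2, 1))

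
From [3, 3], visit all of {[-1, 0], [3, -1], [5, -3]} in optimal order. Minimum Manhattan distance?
16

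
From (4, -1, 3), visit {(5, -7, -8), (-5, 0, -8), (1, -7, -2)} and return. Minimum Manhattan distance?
62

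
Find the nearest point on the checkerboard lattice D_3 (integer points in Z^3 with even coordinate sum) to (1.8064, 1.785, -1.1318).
(2, 1, -1)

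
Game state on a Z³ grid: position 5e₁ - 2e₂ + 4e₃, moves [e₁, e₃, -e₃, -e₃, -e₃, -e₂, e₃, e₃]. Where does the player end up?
(6, -3, 4)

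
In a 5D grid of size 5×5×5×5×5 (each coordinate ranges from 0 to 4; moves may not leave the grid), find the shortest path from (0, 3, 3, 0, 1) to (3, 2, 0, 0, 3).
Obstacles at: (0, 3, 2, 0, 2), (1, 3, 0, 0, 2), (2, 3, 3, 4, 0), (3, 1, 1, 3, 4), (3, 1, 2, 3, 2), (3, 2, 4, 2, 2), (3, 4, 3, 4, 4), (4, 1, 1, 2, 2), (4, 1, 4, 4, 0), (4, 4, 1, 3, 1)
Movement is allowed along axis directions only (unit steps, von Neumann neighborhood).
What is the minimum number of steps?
9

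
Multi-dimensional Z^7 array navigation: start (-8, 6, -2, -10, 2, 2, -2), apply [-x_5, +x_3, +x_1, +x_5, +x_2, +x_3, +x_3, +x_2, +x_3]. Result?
(-7, 8, 2, -10, 2, 2, -2)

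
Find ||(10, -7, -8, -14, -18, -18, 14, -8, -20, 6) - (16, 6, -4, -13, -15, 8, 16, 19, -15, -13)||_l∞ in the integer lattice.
27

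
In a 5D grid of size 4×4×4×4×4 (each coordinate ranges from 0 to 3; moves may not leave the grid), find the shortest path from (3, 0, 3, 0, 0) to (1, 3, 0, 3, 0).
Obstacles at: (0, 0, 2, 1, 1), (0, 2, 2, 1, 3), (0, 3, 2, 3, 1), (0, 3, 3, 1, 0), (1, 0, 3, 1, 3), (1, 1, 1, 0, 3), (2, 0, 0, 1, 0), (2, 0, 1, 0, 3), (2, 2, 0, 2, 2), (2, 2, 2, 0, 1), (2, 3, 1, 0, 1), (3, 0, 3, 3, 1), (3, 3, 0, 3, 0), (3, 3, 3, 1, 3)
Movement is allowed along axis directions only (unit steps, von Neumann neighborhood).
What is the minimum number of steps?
11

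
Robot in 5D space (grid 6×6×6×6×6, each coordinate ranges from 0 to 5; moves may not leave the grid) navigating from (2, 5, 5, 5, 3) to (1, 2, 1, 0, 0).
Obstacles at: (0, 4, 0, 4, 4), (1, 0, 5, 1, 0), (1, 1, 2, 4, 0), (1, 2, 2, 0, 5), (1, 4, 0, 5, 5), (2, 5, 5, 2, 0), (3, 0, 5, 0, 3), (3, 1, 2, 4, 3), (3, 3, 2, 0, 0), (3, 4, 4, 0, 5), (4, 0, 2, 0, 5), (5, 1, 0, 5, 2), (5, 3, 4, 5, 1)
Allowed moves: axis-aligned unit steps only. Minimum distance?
16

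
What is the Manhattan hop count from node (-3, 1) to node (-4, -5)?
7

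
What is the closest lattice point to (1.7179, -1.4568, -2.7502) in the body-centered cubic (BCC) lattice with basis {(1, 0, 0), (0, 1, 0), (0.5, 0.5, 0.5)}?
(1.5, -1.5, -2.5)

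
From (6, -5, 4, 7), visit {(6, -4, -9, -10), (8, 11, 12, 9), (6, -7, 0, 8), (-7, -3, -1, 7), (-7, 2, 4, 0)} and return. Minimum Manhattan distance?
162
(one optimal route: (6, -5, 4, 7) → (8, 11, 12, 9) → (-7, 2, 4, 0) → (-7, -3, -1, 7) → (6, -4, -9, -10) → (6, -7, 0, 8) → (6, -5, 4, 7))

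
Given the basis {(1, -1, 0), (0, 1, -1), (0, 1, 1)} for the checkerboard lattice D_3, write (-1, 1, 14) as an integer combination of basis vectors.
-b₁ - 7b₂ + 7b₃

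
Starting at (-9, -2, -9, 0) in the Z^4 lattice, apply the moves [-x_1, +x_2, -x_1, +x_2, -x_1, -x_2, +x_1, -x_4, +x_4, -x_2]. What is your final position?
(-11, -2, -9, 0)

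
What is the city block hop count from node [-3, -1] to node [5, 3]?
12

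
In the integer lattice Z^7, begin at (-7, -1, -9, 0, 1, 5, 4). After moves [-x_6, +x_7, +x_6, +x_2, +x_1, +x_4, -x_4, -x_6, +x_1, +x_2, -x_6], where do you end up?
(-5, 1, -9, 0, 1, 3, 5)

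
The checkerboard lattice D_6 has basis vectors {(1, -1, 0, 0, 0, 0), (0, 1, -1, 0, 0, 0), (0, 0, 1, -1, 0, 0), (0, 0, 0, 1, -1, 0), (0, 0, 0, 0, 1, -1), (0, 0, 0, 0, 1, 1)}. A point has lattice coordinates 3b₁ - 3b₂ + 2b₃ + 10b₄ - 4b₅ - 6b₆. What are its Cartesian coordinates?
(3, -6, 5, 8, -20, -2)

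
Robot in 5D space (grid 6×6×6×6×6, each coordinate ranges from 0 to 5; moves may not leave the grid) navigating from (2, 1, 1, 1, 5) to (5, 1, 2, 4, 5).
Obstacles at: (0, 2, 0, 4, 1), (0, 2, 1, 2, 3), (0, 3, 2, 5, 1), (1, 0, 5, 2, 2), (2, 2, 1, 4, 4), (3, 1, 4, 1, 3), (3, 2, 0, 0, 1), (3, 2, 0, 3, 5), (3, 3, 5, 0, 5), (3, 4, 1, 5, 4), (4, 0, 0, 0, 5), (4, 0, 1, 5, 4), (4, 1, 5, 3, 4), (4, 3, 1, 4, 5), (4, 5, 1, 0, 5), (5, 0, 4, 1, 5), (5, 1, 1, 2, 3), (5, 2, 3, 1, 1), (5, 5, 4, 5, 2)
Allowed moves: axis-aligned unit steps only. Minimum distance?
7
(one shortest path: (2, 1, 1, 1, 5) → (3, 1, 1, 1, 5) → (4, 1, 1, 1, 5) → (5, 1, 1, 1, 5) → (5, 1, 2, 1, 5) → (5, 1, 2, 2, 5) → (5, 1, 2, 3, 5) → (5, 1, 2, 4, 5))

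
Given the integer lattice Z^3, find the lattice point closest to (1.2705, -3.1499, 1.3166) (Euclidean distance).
(1, -3, 1)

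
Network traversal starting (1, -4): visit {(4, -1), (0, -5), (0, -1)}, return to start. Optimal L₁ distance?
16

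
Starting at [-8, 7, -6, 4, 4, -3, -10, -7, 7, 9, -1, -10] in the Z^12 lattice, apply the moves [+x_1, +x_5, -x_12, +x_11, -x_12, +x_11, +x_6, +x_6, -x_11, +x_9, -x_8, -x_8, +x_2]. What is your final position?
(-7, 8, -6, 4, 5, -1, -10, -9, 8, 9, 0, -12)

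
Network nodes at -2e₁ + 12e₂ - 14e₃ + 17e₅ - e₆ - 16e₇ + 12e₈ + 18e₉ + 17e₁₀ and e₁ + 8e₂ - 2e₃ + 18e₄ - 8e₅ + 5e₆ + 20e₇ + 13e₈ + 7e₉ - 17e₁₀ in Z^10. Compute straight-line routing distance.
61.0574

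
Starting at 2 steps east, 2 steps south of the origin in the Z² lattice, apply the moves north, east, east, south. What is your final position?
(4, -2)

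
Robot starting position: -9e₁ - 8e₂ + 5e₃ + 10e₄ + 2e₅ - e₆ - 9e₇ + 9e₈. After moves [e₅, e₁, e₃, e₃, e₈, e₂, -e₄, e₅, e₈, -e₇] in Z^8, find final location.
(-8, -7, 7, 9, 4, -1, -10, 11)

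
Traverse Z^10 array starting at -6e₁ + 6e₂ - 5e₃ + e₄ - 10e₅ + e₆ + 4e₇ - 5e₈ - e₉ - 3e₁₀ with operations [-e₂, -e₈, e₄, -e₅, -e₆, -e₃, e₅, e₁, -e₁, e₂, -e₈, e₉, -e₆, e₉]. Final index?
(-6, 6, -6, 2, -10, -1, 4, -7, 1, -3)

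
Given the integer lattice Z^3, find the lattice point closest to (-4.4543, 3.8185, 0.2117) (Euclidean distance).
(-4, 4, 0)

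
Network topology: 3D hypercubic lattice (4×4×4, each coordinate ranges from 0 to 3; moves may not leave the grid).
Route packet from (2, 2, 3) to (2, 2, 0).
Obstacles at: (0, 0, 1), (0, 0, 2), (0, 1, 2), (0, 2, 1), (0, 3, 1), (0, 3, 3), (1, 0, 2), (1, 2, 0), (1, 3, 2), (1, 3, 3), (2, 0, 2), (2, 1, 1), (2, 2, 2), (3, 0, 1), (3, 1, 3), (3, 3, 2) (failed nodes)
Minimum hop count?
5
(one shortest path: (2, 2, 3) → (1, 2, 3) → (1, 2, 2) → (1, 2, 1) → (2, 2, 1) → (2, 2, 0))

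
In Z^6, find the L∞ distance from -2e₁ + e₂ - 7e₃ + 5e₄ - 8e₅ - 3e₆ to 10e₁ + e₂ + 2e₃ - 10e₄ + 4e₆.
15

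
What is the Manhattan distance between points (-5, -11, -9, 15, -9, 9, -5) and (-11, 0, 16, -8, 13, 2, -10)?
99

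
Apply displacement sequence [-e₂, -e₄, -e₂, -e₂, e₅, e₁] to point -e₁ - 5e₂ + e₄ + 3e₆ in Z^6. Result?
(0, -8, 0, 0, 1, 3)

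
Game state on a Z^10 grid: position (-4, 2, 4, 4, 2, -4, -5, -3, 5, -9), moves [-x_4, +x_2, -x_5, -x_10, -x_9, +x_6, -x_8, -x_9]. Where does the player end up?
(-4, 3, 4, 3, 1, -3, -5, -4, 3, -10)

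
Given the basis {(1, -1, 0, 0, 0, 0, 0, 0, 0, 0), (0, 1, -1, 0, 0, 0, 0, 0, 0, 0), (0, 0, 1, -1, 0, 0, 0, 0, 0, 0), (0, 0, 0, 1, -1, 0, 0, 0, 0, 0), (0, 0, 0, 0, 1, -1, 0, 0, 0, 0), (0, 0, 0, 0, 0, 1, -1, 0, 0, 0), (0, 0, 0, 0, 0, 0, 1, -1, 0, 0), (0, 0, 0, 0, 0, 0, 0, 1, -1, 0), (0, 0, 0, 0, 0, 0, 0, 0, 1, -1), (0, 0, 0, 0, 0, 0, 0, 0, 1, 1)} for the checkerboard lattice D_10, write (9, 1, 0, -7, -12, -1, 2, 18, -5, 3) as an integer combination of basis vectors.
9b₁ + 10b₂ + 10b₃ + 3b₄ - 9b₅ - 10b₆ - 8b₇ + 10b₈ + b₉ + 4b₁₀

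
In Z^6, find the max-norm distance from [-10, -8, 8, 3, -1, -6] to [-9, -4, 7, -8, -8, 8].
14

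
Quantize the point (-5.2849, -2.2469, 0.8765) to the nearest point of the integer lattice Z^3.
(-5, -2, 1)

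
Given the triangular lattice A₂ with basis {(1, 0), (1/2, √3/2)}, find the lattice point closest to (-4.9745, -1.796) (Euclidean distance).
(-5, -1.732)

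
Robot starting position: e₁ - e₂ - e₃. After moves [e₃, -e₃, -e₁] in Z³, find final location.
(0, -1, -1)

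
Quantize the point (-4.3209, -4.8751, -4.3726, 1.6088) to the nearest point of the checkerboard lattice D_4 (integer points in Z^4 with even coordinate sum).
(-4, -5, -4, 1)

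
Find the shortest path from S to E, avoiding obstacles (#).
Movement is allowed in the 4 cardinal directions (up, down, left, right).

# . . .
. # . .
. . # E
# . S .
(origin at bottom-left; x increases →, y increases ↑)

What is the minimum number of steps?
2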